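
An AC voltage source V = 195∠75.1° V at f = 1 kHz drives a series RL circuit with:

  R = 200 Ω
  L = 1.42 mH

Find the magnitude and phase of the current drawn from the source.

Step 1 — Angular frequency: ω = 2π·f = 2π·1000 = 6283 rad/s.
Step 2 — Component impedances:
  R: Z = R = 200 Ω
  L: Z = jωL = j·6283·0.00142 = 0 + j8.922 Ω
Step 3 — Series combination: Z_total = R + L = 200 + j8.922 Ω = 200.2∠2.6° Ω.
Step 4 — Source phasor: V = 195∠75.1° V = 50.14 + j188.4 V.
Step 5 — Ohm's law: I = V / Z_total = (50.14 + j188.4) / (200 + j8.922) = 0.2922 + j0.9292 A.
Step 6 — Convert to polar: |I| = 0.974 A, ∠I = 72.5°.

I = 0.974∠72.5° A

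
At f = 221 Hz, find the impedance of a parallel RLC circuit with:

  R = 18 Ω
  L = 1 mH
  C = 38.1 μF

Step 1 — Angular frequency: ω = 2π·f = 2π·221 = 1389 rad/s.
Step 2 — Component impedances:
  R: Z = R = 18 Ω
  L: Z = jωL = j·1389·0.001 = 0 + j1.389 Ω
  C: Z = 1/(jωC) = -j/(ω·C) = 0 - j18.9 Ω
Step 3 — Parallel combination: 1/Z_total = 1/R + 1/L + 1/C; Z_total = 0.1239 + j1.488 Ω = 1.494∠85.2° Ω.

Z = 0.1239 + j1.488 Ω = 1.494∠85.2° Ω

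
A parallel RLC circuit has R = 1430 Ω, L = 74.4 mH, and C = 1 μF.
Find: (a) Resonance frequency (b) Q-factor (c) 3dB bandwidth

Step 1 — Resonance: ω₀ = 1/√(LC) = 1/√(0.0744·1e-06) = 3666 rad/s.
Step 2 — f₀ = ω₀/(2π) = 583.5 Hz.
Step 3 — Parallel Q: Q = R/(ω₀L) = 1430/(3666·0.0744) = 5.243.
Step 4 — Bandwidth: Δω = ω₀/Q = 699.3 rad/s; BW = Δω/(2π) = 111.3 Hz.

(a) f₀ = 583.5 Hz  (b) Q = 5.243  (c) BW = 111.3 Hz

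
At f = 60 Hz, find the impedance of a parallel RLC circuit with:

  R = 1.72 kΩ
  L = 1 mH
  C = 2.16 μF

Step 1 — Angular frequency: ω = 2π·f = 2π·60 = 377 rad/s.
Step 2 — Component impedances:
  R: Z = R = 1720 Ω
  L: Z = jωL = j·377·0.001 = 0 + j0.377 Ω
  C: Z = 1/(jωC) = -j/(ω·C) = 0 - j1228 Ω
Step 3 — Parallel combination: 1/Z_total = 1/R + 1/L + 1/C; Z_total = 8.268e-05 + j0.3771 Ω = 0.3771∠90.0° Ω.

Z = 8.268e-05 + j0.3771 Ω = 0.3771∠90.0° Ω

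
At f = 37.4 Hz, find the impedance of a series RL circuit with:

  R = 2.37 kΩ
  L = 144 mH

Step 1 — Angular frequency: ω = 2π·f = 2π·37.4 = 235 rad/s.
Step 2 — Component impedances:
  R: Z = R = 2370 Ω
  L: Z = jωL = j·235·0.144 = 0 + j33.84 Ω
Step 3 — Series combination: Z_total = R + L = 2370 + j33.84 Ω = 2370∠0.8° Ω.

Z = 2370 + j33.84 Ω = 2370∠0.8° Ω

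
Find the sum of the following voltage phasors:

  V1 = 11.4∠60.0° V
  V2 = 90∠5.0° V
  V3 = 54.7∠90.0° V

Step 1 — Convert each phasor to rectangular form:
  V1 = 11.4·(cos(60.0°) + j·sin(60.0°)) = 5.7 + j9.873 V
  V2 = 90·(cos(5.0°) + j·sin(5.0°)) = 89.66 + j7.844 V
  V3 = 54.7·(cos(90.0°) + j·sin(90.0°)) = 0 + j54.7 V
Step 2 — Sum components: V_total = 95.36 + j72.42 V.
Step 3 — Convert to polar: |V_total| = 119.7 V, ∠V_total = 37.2°.

V_total = 119.7∠37.2° V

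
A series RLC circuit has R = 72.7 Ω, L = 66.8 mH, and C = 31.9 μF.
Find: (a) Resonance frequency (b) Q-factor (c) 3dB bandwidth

Step 1 — Resonance condition Im(Z)=0 gives ω₀ = 1/√(LC).
Step 2 — ω₀ = 1/√(0.0668·3.19e-05) = 685 rad/s.
Step 3 — f₀ = ω₀/(2π) = 109 Hz.
Step 4 — Series Q: Q = ω₀L/R = 685·0.0668/72.7 = 0.6294.
Step 5 — 3dB bandwidth: Δω = ω₀/Q = 1088 rad/s; BW = Δω/(2π) = 173.2 Hz.

(a) f₀ = 109 Hz  (b) Q = 0.6294  (c) BW = 173.2 Hz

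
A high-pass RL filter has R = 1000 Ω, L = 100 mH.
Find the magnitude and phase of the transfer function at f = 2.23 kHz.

Step 1 — Angular frequency: ω = 2π·2230 = 1.401e+04 rad/s.
Step 2 — Transfer function: H(jω) = jωL/(R + jωL).
Step 3 — Numerator jωL = j·1401; denominator R + jωL = 1000 + j1401.
Step 4 — H = 0.6625 + j0.4728.
Step 5 — Magnitude: |H| = 0.814 (-1.8 dB); phase: φ = 35.5°.

|H| = 0.814 (-1.8 dB), φ = 35.5°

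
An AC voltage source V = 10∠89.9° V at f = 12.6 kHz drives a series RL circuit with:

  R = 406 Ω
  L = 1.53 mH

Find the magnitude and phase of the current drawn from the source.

Step 1 — Angular frequency: ω = 2π·f = 2π·1.26e+04 = 7.917e+04 rad/s.
Step 2 — Component impedances:
  R: Z = R = 406 Ω
  L: Z = jωL = j·7.917e+04·0.00153 = 0 + j121.1 Ω
Step 3 — Series combination: Z_total = R + L = 406 + j121.1 Ω = 423.7∠16.6° Ω.
Step 4 — Source phasor: V = 10∠89.9° V = 0.01745 + j10 V.
Step 5 — Ohm's law: I = V / Z_total = (0.01745 + j10) / (406 + j121.1) = 0.006787 + j0.02261 A.
Step 6 — Convert to polar: |I| = 0.0236 A, ∠I = 73.3°.

I = 0.0236∠73.3° A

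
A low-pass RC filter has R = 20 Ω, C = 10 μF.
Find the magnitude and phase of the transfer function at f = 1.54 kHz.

Step 1 — Angular frequency: ω = 2π·1540 = 9676 rad/s.
Step 2 — Transfer function: H(jω) = 1/(1 + jωRC).
Step 3 — Denominator: 1 + jωRC = 1 + j·9676·20·1e-05 = 1 + j1.935.
Step 4 — H = 0.2107 - j0.4078.
Step 5 — Magnitude: |H| = 0.4591 (-6.8 dB); phase: φ = -62.7°.

|H| = 0.4591 (-6.8 dB), φ = -62.7°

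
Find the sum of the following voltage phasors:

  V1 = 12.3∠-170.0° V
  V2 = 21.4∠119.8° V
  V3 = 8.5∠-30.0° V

Step 1 — Convert each phasor to rectangular form:
  V1 = 12.3·(cos(-170.0°) + j·sin(-170.0°)) = -12.11 - j2.136 V
  V2 = 21.4·(cos(119.8°) + j·sin(119.8°)) = -10.64 + j18.57 V
  V3 = 8.5·(cos(-30.0°) + j·sin(-30.0°)) = 7.361 - j4.25 V
Step 2 — Sum components: V_total = -15.39 + j12.18 V.
Step 3 — Convert to polar: |V_total| = 19.63 V, ∠V_total = 141.6°.

V_total = 19.63∠141.6° V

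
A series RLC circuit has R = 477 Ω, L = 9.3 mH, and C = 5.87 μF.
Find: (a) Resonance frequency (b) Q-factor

Step 1 — Resonance condition Im(Z)=0 gives ω₀ = 1/√(LC).
Step 2 — ω₀ = 1/√(0.0093·5.87e-06) = 4280 rad/s.
Step 3 — f₀ = ω₀/(2π) = 681.2 Hz.
Step 4 — Series Q: Q = ω₀L/R = 4280·0.0093/477 = 0.08345.

(a) f₀ = 681.2 Hz  (b) Q = 0.08345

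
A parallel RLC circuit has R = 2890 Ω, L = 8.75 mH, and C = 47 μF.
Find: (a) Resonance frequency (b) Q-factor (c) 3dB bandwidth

Step 1 — Resonance: ω₀ = 1/√(LC) = 1/√(0.00875·4.7e-05) = 1559 rad/s.
Step 2 — f₀ = ω₀/(2π) = 248.2 Hz.
Step 3 — Parallel Q: Q = R/(ω₀L) = 2890/(1559·0.00875) = 211.8.
Step 4 — Bandwidth: Δω = ω₀/Q = 7.362 rad/s; BW = Δω/(2π) = 1.172 Hz.

(a) f₀ = 248.2 Hz  (b) Q = 211.8  (c) BW = 1.172 Hz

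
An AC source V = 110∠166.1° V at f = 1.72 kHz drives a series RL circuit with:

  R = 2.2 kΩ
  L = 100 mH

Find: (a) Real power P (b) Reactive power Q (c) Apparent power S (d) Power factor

Step 1 — Angular frequency: ω = 2π·f = 2π·1720 = 1.081e+04 rad/s.
Step 2 — Component impedances:
  R: Z = R = 2200 Ω
  L: Z = jωL = j·1.081e+04·0.1 = 0 + j1081 Ω
Step 3 — Series combination: Z_total = R + L = 2200 + j1081 Ω = 2451∠26.2° Ω.
Step 4 — Source phasor: V = 110∠166.1° V = -106.8 + j26.43 V.
Step 5 — Current: I = V / Z = -0.03435 + j0.02888 A = 0.04488∠139.9° A.
Step 6 — Complex power: S = V·I* = 4.431 + j2.177 VA.
Step 7 — Real power: P = Re(S) = 4.431 W.
Step 8 — Reactive power: Q = Im(S) = 2.177 VAR.
Step 9 — Apparent power: |S| = 4.937 VA.
Step 10 — Power factor: PF = P/|S| = 0.8976 (lagging).

(a) P = 4.431 W  (b) Q = 2.177 VAR  (c) S = 4.937 VA  (d) PF = 0.8976 (lagging)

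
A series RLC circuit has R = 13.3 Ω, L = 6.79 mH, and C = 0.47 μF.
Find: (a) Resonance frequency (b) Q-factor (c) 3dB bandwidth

Step 1 — Resonance condition Im(Z)=0 gives ω₀ = 1/√(LC).
Step 2 — ω₀ = 1/√(0.00679·4.7e-07) = 1.77e+04 rad/s.
Step 3 — f₀ = ω₀/(2π) = 2817 Hz.
Step 4 — Series Q: Q = ω₀L/R = 1.77e+04·0.00679/13.3 = 9.037.
Step 5 — 3dB bandwidth: Δω = ω₀/Q = 1959 rad/s; BW = Δω/(2π) = 311.7 Hz.

(a) f₀ = 2817 Hz  (b) Q = 9.037  (c) BW = 311.7 Hz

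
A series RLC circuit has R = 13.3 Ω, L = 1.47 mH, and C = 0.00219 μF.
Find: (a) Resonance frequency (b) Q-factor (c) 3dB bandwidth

Step 1 — Resonance: ω₀ = 1/√(LC) = 1/√(0.00147·2.19e-09) = 5.573e+05 rad/s.
Step 2 — f₀ = ω₀/(2π) = 8.87e+04 Hz.
Step 3 — Series Q: Q = ω₀L/R = 5.573e+05·0.00147/13.3 = 61.6.
Step 4 — Bandwidth: Δω = ω₀/Q = 9048 rad/s; BW = Δω/(2π) = 1440 Hz.

(a) f₀ = 8.87e+04 Hz  (b) Q = 61.6  (c) BW = 1440 Hz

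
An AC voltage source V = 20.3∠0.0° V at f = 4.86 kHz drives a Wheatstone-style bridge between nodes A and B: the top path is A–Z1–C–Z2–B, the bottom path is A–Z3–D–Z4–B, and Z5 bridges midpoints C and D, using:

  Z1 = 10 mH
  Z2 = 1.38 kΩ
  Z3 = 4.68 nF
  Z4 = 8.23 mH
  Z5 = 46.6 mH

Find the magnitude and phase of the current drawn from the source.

Step 1 — Angular frequency: ω = 2π·f = 2π·4860 = 3.054e+04 rad/s.
Step 2 — Component impedances:
  Z1: Z = jωL = j·3.054e+04·0.01 = 0 + j305.4 Ω
  Z2: Z = R = 1380 Ω
  Z3: Z = 1/(jωC) = -j/(ω·C) = 0 - j6997 Ω
  Z4: Z = jωL = j·3.054e+04·0.00823 = 0 + j251.3 Ω
  Z5: Z = jωL = j·3.054e+04·0.0466 = 0 + j1423 Ω
Step 3 — Bridge requires nodal analysis (the Z5 bridge couples midpoints C and D, so the two paths cannot be reduced to a simple series/parallel combination). Setting node B to ground and injecting 1 A at node A, the 3-node admittance system at A, C, D solves to V_A = Z_AB = 1030 + j1010 Ω = 1443∠44.4° Ω.
Step 4 — Source phasor: V = 20.3∠0.0° V = 20.3 V.
Step 5 — Ohm's law: I = V / Z_total = (20.3) / (1030 + j1010) = 0.01005 - j0.009853 A.
Step 6 — Convert to polar: |I| = 0.01407 A, ∠I = -44.4°.

I = 0.01407∠-44.4° A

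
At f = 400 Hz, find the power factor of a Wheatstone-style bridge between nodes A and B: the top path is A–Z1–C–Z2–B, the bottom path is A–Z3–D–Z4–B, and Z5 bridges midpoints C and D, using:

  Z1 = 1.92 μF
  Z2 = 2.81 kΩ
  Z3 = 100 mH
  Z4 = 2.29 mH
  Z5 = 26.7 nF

Step 1 — Angular frequency: ω = 2π·f = 2π·400 = 2513 rad/s.
Step 2 — Component impedances:
  Z1: Z = 1/(jωC) = -j/(ω·C) = 0 - j207.2 Ω
  Z2: Z = R = 2810 Ω
  Z3: Z = jωL = j·2513·0.1 = 0 + j251.3 Ω
  Z4: Z = jωL = j·2513·0.00229 = 0 + j5.755 Ω
  Z5: Z = 1/(jωC) = -j/(ω·C) = 0 - j1.49e+04 Ω
Step 3 — Bridge requires nodal analysis (the Z5 bridge couples midpoints C and D, so the two paths cannot be reduced to a simple series/parallel combination). Setting node B to ground and injecting 1 A at node A, the 3-node admittance system at A, C, D solves to V_A = Z_AB = 23.65 + j260.9 Ω = 262∠84.8° Ω.
Step 4 — Power factor: PF = cos(φ) = Re(Z)/|Z| = 23.65/262 = 0.09027.
Step 5 — Type: Im(Z) = 260.9 ⇒ lagging (phase φ = 84.8°).

PF = 0.09027 (lagging, φ = 84.8°)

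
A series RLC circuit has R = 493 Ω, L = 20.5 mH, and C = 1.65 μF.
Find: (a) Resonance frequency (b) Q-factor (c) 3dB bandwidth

Step 1 — Resonance condition Im(Z)=0 gives ω₀ = 1/√(LC).
Step 2 — ω₀ = 1/√(0.0205·1.65e-06) = 5437 rad/s.
Step 3 — f₀ = ω₀/(2π) = 865.4 Hz.
Step 4 — Series Q: Q = ω₀L/R = 5437·0.0205/493 = 0.2261.
Step 5 — 3dB bandwidth: Δω = ω₀/Q = 2.405e+04 rad/s; BW = Δω/(2π) = 3827 Hz.

(a) f₀ = 865.4 Hz  (b) Q = 0.2261  (c) BW = 3827 Hz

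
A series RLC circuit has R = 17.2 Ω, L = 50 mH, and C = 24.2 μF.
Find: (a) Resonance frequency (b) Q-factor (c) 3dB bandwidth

Step 1 — Resonance: ω₀ = 1/√(LC) = 1/√(0.05·2.42e-05) = 909.1 rad/s.
Step 2 — f₀ = ω₀/(2π) = 144.7 Hz.
Step 3 — Series Q: Q = ω₀L/R = 909.1·0.05/17.2 = 2.643.
Step 4 — Bandwidth: Δω = ω₀/Q = 344 rad/s; BW = Δω/(2π) = 54.75 Hz.

(a) f₀ = 144.7 Hz  (b) Q = 2.643  (c) BW = 54.75 Hz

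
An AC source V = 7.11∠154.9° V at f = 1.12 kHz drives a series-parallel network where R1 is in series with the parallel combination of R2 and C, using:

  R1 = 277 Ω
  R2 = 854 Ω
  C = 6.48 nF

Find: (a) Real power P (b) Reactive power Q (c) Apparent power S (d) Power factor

Step 1 — Angular frequency: ω = 2π·f = 2π·1120 = 7037 rad/s.
Step 2 — Component impedances:
  R1: Z = R = 277 Ω
  R2: Z = R = 854 Ω
  C: Z = 1/(jωC) = -j/(ω·C) = 0 - j2.193e+04 Ω
Step 3 — Parallel branch: R2 || C = 1/(1/R2 + 1/C) = 852.7 - j33.21 Ω.
Step 4 — Series with R1: Z_total = R1 + (R2 || C) = 1130 - j33.21 Ω = 1130∠-1.7° Ω.
Step 5 — Source phasor: V = 7.11∠154.9° V = -6.439 + j3.016 V.
Step 6 — Current: I = V / Z = -0.005773 + j0.0025 A = 0.006291∠156.6° A.
Step 7 — Complex power: S = V·I* = 0.04471 - j0.001314 VA.
Step 8 — Real power: P = Re(S) = 0.04471 W.
Step 9 — Reactive power: Q = Im(S) = -0.001314 VAR.
Step 10 — Apparent power: |S| = 0.04473 VA.
Step 11 — Power factor: PF = P/|S| = 0.9996 (leading).

(a) P = 0.04471 W  (b) Q = -0.001314 VAR  (c) S = 0.04473 VA  (d) PF = 0.9996 (leading)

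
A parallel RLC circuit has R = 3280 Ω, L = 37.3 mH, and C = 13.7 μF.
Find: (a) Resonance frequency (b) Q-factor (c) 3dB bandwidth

Step 1 — Resonance: ω₀ = 1/√(LC) = 1/√(0.0373·1.37e-05) = 1399 rad/s.
Step 2 — f₀ = ω₀/(2π) = 222.6 Hz.
Step 3 — Parallel Q: Q = R/(ω₀L) = 3280/(1399·0.0373) = 62.86.
Step 4 — Bandwidth: Δω = ω₀/Q = 22.25 rad/s; BW = Δω/(2π) = 3.542 Hz.

(a) f₀ = 222.6 Hz  (b) Q = 62.86  (c) BW = 3.542 Hz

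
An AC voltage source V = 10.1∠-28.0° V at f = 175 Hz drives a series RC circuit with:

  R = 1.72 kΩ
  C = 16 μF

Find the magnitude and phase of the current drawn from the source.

Step 1 — Angular frequency: ω = 2π·f = 2π·175 = 1100 rad/s.
Step 2 — Component impedances:
  R: Z = R = 1720 Ω
  C: Z = 1/(jωC) = -j/(ω·C) = 0 - j56.84 Ω
Step 3 — Series combination: Z_total = R + C = 1720 - j56.84 Ω = 1721∠-1.9° Ω.
Step 4 — Source phasor: V = 10.1∠-28.0° V = 8.918 - j4.742 V.
Step 5 — Ohm's law: I = V / Z_total = (8.918 - j4.742) / (1720 - j56.84) = 0.00527 - j0.002583 A.
Step 6 — Convert to polar: |I| = 0.005869 A, ∠I = -26.1°.

I = 0.005869∠-26.1° A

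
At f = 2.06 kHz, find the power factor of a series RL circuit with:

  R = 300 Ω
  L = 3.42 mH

Step 1 — Angular frequency: ω = 2π·f = 2π·2060 = 1.294e+04 rad/s.
Step 2 — Component impedances:
  R: Z = R = 300 Ω
  L: Z = jωL = j·1.294e+04·0.00342 = 0 + j44.27 Ω
Step 3 — Series combination: Z_total = R + L = 300 + j44.27 Ω = 303.2∠8.4° Ω.
Step 4 — Power factor: PF = cos(φ) = Re(Z)/|Z| = 300/303.25 = 0.9893.
Step 5 — Type: Im(Z) = 44.27 ⇒ lagging (phase φ = 8.4°).

PF = 0.9893 (lagging, φ = 8.4°)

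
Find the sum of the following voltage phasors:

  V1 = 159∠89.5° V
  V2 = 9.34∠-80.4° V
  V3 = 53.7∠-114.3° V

Step 1 — Convert each phasor to rectangular form:
  V1 = 159·(cos(89.5°) + j·sin(89.5°)) = 1.388 + j159 V
  V2 = 9.34·(cos(-80.4°) + j·sin(-80.4°)) = 1.558 - j9.209 V
  V3 = 53.7·(cos(-114.3°) + j·sin(-114.3°)) = -22.1 - j48.94 V
Step 2 — Sum components: V_total = -19.15 + j100.8 V.
Step 3 — Convert to polar: |V_total| = 102.6 V, ∠V_total = 100.8°.

V_total = 102.6∠100.8° V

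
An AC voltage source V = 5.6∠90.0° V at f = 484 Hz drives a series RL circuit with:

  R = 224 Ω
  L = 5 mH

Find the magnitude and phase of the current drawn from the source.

Step 1 — Angular frequency: ω = 2π·f = 2π·484 = 3041 rad/s.
Step 2 — Component impedances:
  R: Z = R = 224 Ω
  L: Z = jωL = j·3041·0.005 = 0 + j15.21 Ω
Step 3 — Series combination: Z_total = R + L = 224 + j15.21 Ω = 224.5∠3.9° Ω.
Step 4 — Source phasor: V = 5.6∠90.0° V = 0 + j5.6 V.
Step 5 — Ohm's law: I = V / Z_total = (0 + j5.6) / (224 + j15.21) = 0.001689 + j0.02489 A.
Step 6 — Convert to polar: |I| = 0.02494 A, ∠I = 86.1°.

I = 0.02494∠86.1° A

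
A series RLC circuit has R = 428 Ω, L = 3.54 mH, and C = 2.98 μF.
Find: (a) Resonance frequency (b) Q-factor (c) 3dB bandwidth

Step 1 — Resonance condition Im(Z)=0 gives ω₀ = 1/√(LC).
Step 2 — ω₀ = 1/√(0.00354·2.98e-06) = 9736 rad/s.
Step 3 — f₀ = ω₀/(2π) = 1550 Hz.
Step 4 — Series Q: Q = ω₀L/R = 9736·0.00354/428 = 0.08053.
Step 5 — 3dB bandwidth: Δω = ω₀/Q = 1.209e+05 rad/s; BW = Δω/(2π) = 1.924e+04 Hz.

(a) f₀ = 1550 Hz  (b) Q = 0.08053  (c) BW = 1.924e+04 Hz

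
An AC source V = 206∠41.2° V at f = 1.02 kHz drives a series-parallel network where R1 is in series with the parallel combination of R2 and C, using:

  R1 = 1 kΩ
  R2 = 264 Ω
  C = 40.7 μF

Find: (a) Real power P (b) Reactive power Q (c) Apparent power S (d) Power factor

Step 1 — Angular frequency: ω = 2π·f = 2π·1020 = 6409 rad/s.
Step 2 — Component impedances:
  R1: Z = R = 1000 Ω
  R2: Z = R = 264 Ω
  C: Z = 1/(jωC) = -j/(ω·C) = 0 - j3.834 Ω
Step 3 — Parallel branch: R2 || C = 1/(1/R2 + 1/C) = 0.05566 - j3.833 Ω.
Step 4 — Series with R1: Z_total = R1 + (R2 || C) = 1000 - j3.833 Ω = 1000∠-0.2° Ω.
Step 5 — Source phasor: V = 206∠41.2° V = 155 + j135.7 V.
Step 6 — Current: I = V / Z = 0.1545 + j0.1363 A = 0.206∠41.4° A.
Step 7 — Complex power: S = V·I* = 42.43 - j0.1626 VA.
Step 8 — Real power: P = Re(S) = 42.43 W.
Step 9 — Reactive power: Q = Im(S) = -0.1626 VAR.
Step 10 — Apparent power: |S| = 42.43 VA.
Step 11 — Power factor: PF = P/|S| = 1 (leading).

(a) P = 42.43 W  (b) Q = -0.1626 VAR  (c) S = 42.43 VA  (d) PF = 1 (leading)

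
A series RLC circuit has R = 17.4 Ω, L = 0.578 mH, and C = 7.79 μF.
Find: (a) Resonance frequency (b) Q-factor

Step 1 — Resonance condition Im(Z)=0 gives ω₀ = 1/√(LC).
Step 2 — ω₀ = 1/√(0.000578·7.79e-06) = 1.49e+04 rad/s.
Step 3 — f₀ = ω₀/(2π) = 2372 Hz.
Step 4 — Series Q: Q = ω₀L/R = 1.49e+04·0.000578/17.4 = 0.495.

(a) f₀ = 2372 Hz  (b) Q = 0.495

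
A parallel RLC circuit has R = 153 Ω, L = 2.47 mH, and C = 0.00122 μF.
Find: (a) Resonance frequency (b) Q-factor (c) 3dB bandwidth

Step 1 — Resonance: ω₀ = 1/√(LC) = 1/√(0.00247·1.22e-09) = 5.761e+05 rad/s.
Step 2 — f₀ = ω₀/(2π) = 9.168e+04 Hz.
Step 3 — Parallel Q: Q = R/(ω₀L) = 153/(5.761e+05·0.00247) = 0.1075.
Step 4 — Bandwidth: Δω = ω₀/Q = 5.357e+06 rad/s; BW = Δω/(2π) = 8.526e+05 Hz.

(a) f₀ = 9.168e+04 Hz  (b) Q = 0.1075  (c) BW = 8.526e+05 Hz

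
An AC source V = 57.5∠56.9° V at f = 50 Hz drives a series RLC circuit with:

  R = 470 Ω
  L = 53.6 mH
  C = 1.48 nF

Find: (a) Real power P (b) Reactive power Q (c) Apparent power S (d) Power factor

Step 1 — Angular frequency: ω = 2π·f = 2π·50 = 314.2 rad/s.
Step 2 — Component impedances:
  R: Z = R = 470 Ω
  L: Z = jωL = j·314.2·0.0536 = 0 + j16.84 Ω
  C: Z = 1/(jωC) = -j/(ω·C) = 0 - j2.151e+06 Ω
Step 3 — Series combination: Z_total = R + L + C = 470 - j2.151e+06 Ω = 2.151e+06∠-90.0° Ω.
Step 4 — Source phasor: V = 57.5∠56.9° V = 31.4 + j48.17 V.
Step 5 — Current: I = V / Z = -2.239e-05 + j1.461e-05 A = 2.674e-05∠146.9° A.
Step 6 — Complex power: S = V·I* = 3.359e-07 - j0.001537 VA.
Step 7 — Real power: P = Re(S) = 3.359e-07 W.
Step 8 — Reactive power: Q = Im(S) = -0.001537 VAR.
Step 9 — Apparent power: |S| = 0.001537 VA.
Step 10 — Power factor: PF = P/|S| = 0.0002185 (leading).

(a) P = 3.359e-07 W  (b) Q = -0.001537 VAR  (c) S = 0.001537 VA  (d) PF = 0.0002185 (leading)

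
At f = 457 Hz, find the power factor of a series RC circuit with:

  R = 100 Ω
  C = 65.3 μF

Step 1 — Angular frequency: ω = 2π·f = 2π·457 = 2871 rad/s.
Step 2 — Component impedances:
  R: Z = R = 100 Ω
  C: Z = 1/(jωC) = -j/(ω·C) = 0 - j5.333 Ω
Step 3 — Series combination: Z_total = R + C = 100 - j5.333 Ω = 100.1∠-3.1° Ω.
Step 4 — Power factor: PF = cos(φ) = Re(Z)/|Z| = 100/100.14 = 0.9986.
Step 5 — Type: Im(Z) = -5.333 ⇒ leading (phase φ = -3.1°).

PF = 0.9986 (leading, φ = -3.1°)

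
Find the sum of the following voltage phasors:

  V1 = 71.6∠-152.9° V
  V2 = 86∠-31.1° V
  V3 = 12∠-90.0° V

Step 1 — Convert each phasor to rectangular form:
  V1 = 71.6·(cos(-152.9°) + j·sin(-152.9°)) = -63.74 - j32.62 V
  V2 = 86·(cos(-31.1°) + j·sin(-31.1°)) = 73.64 - j44.42 V
  V3 = 12·(cos(-90.0°) + j·sin(-90.0°)) = 0 - j12 V
Step 2 — Sum components: V_total = 9.9 - j89.04 V.
Step 3 — Convert to polar: |V_total| = 89.59 V, ∠V_total = -83.7°.

V_total = 89.59∠-83.7° V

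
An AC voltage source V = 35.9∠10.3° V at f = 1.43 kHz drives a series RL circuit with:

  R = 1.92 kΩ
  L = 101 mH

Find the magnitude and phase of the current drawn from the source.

Step 1 — Angular frequency: ω = 2π·f = 2π·1430 = 8985 rad/s.
Step 2 — Component impedances:
  R: Z = R = 1920 Ω
  L: Z = jωL = j·8985·0.101 = 0 + j907.5 Ω
Step 3 — Series combination: Z_total = R + L = 1920 + j907.5 Ω = 2124∠25.3° Ω.
Step 4 — Source phasor: V = 35.9∠10.3° V = 35.32 + j6.419 V.
Step 5 — Ohm's law: I = V / Z_total = (35.32 + j6.419) / (1920 + j907.5) = 0.01633 - j0.004375 A.
Step 6 — Convert to polar: |I| = 0.0169 A, ∠I = -15.0°.

I = 0.0169∠-15.0° A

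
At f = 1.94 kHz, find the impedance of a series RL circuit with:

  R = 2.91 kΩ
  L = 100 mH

Step 1 — Angular frequency: ω = 2π·f = 2π·1940 = 1.219e+04 rad/s.
Step 2 — Component impedances:
  R: Z = R = 2910 Ω
  L: Z = jωL = j·1.219e+04·0.1 = 0 + j1219 Ω
Step 3 — Series combination: Z_total = R + L = 2910 + j1219 Ω = 3155∠22.7° Ω.

Z = 2910 + j1219 Ω = 3155∠22.7° Ω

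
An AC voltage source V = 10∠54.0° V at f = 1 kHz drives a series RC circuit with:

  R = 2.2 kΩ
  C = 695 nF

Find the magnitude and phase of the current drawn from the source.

Step 1 — Angular frequency: ω = 2π·f = 2π·1000 = 6283 rad/s.
Step 2 — Component impedances:
  R: Z = R = 2200 Ω
  C: Z = 1/(jωC) = -j/(ω·C) = 0 - j229 Ω
Step 3 — Series combination: Z_total = R + C = 2200 - j229 Ω = 2212∠-5.9° Ω.
Step 4 — Source phasor: V = 10∠54.0° V = 5.878 + j8.09 V.
Step 5 — Ohm's law: I = V / Z_total = (5.878 + j8.09) / (2200 - j229) = 0.002264 + j0.003913 A.
Step 6 — Convert to polar: |I| = 0.004521 A, ∠I = 59.9°.

I = 0.004521∠59.9° A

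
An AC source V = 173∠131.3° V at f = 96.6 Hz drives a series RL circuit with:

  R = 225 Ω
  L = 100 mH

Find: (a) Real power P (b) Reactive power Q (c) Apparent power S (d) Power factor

Step 1 — Angular frequency: ω = 2π·f = 2π·96.6 = 607 rad/s.
Step 2 — Component impedances:
  R: Z = R = 225 Ω
  L: Z = jωL = j·607·0.1 = 0 + j60.7 Ω
Step 3 — Series combination: Z_total = R + L = 225 + j60.7 Ω = 233∠15.1° Ω.
Step 4 — Source phasor: V = 173∠131.3° V = -114.2 + j130 V.
Step 5 — Current: I = V / Z = -0.3278 + j0.6661 A = 0.7424∠116.2° A.
Step 6 — Complex power: S = V·I* = 124 + j33.45 VA.
Step 7 — Real power: P = Re(S) = 124 W.
Step 8 — Reactive power: Q = Im(S) = 33.45 VAR.
Step 9 — Apparent power: |S| = 128.4 VA.
Step 10 — Power factor: PF = P/|S| = 0.9655 (lagging).

(a) P = 124 W  (b) Q = 33.45 VAR  (c) S = 128.4 VA  (d) PF = 0.9655 (lagging)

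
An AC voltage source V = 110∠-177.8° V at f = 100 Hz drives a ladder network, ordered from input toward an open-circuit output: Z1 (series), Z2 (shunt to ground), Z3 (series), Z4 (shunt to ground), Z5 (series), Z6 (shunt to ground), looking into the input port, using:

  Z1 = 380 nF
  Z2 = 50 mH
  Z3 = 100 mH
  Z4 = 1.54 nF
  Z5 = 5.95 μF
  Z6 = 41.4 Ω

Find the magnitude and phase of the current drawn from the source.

Step 1 — Angular frequency: ω = 2π·f = 2π·100 = 628.3 rad/s.
Step 2 — Component impedances:
  Z1: Z = 1/(jωC) = -j/(ω·C) = 0 - j4188 Ω
  Z2: Z = jωL = j·628.3·0.05 = 0 + j31.42 Ω
  Z3: Z = jωL = j·628.3·0.1 = 0 + j62.83 Ω
  Z4: Z = 1/(jωC) = -j/(ω·C) = 0 - j1.033e+06 Ω
  Z5: Z = 1/(jωC) = -j/(ω·C) = 0 - j267.5 Ω
  Z6: Z = R = 41.4 Ω
Step 3 — Ladder network (open output): work backward from the far end, alternating series and parallel combinations. Z_in = 1.288 - j4151 Ω = 4151∠-90.0° Ω.
Step 4 — Source phasor: V = 110∠-177.8° V = -109.9 - j4.223 V.
Step 5 — Ohm's law: I = V / Z_total = (-109.9 - j4.223) / (1.288 - j4151) = 0.001009 - j0.02648 A.
Step 6 — Convert to polar: |I| = 0.0265 A, ∠I = -87.8°.

I = 0.0265∠-87.8° A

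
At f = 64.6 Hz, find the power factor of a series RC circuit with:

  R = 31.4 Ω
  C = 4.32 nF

Step 1 — Angular frequency: ω = 2π·f = 2π·64.6 = 405.9 rad/s.
Step 2 — Component impedances:
  R: Z = R = 31.4 Ω
  C: Z = 1/(jωC) = -j/(ω·C) = 0 - j5.703e+05 Ω
Step 3 — Series combination: Z_total = R + C = 31.4 - j5.703e+05 Ω = 5.703e+05∠-90.0° Ω.
Step 4 — Power factor: PF = cos(φ) = Re(Z)/|Z| = 31.4/5.703e+05 = 5.506e-05.
Step 5 — Type: Im(Z) = -5.703e+05 ⇒ leading (phase φ = -90.0°).

PF = 5.506e-05 (leading, φ = -90.0°)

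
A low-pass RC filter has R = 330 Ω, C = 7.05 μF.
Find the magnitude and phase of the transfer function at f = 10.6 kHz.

Step 1 — Angular frequency: ω = 2π·1.06e+04 = 6.66e+04 rad/s.
Step 2 — Transfer function: H(jω) = 1/(1 + jωRC).
Step 3 — Denominator: 1 + jωRC = 1 + j·6.66e+04·330·7.05e-06 = 1 + j154.9.
Step 4 — H = 4.165e-05 - j0.006453.
Step 5 — Magnitude: |H| = 0.006454 (-43.8 dB); phase: φ = -89.6°.

|H| = 0.006454 (-43.8 dB), φ = -89.6°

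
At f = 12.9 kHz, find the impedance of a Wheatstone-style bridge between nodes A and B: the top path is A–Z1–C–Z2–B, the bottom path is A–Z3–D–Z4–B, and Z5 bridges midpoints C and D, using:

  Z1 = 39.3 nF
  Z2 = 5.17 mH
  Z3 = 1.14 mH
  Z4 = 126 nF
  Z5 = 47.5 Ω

Step 1 — Angular frequency: ω = 2π·f = 2π·1.29e+04 = 8.105e+04 rad/s.
Step 2 — Component impedances:
  Z1: Z = 1/(jωC) = -j/(ω·C) = 0 - j313.9 Ω
  Z2: Z = jωL = j·8.105e+04·0.00517 = 0 + j419 Ω
  Z3: Z = jωL = j·8.105e+04·0.00114 = 0 + j92.4 Ω
  Z4: Z = 1/(jωC) = -j/(ω·C) = 0 - j97.92 Ω
  Z5: Z = R = 47.5 Ω
Step 3 — Bridge requires nodal analysis (the Z5 bridge couples midpoints C and D, so the two paths cannot be reduced to a simple series/parallel combination). Setting node B to ground and injecting 1 A at node A, the 3-node admittance system at A, C, D solves to V_A = Z_AB = 0.5951 + j3.127 Ω = 3.183∠79.2° Ω.

Z = 0.5951 + j3.127 Ω = 3.183∠79.2° Ω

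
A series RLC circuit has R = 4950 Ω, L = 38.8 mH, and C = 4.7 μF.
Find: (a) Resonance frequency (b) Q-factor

Step 1 — Resonance condition Im(Z)=0 gives ω₀ = 1/√(LC).
Step 2 — ω₀ = 1/√(0.0388·4.7e-06) = 2342 rad/s.
Step 3 — f₀ = ω₀/(2π) = 372.7 Hz.
Step 4 — Series Q: Q = ω₀L/R = 2342·0.0388/4950 = 0.01836.

(a) f₀ = 372.7 Hz  (b) Q = 0.01836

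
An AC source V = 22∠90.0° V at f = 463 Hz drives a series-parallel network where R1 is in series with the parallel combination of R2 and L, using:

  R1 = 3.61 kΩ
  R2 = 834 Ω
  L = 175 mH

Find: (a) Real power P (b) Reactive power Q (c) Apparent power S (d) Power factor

Step 1 — Angular frequency: ω = 2π·f = 2π·463 = 2909 rad/s.
Step 2 — Component impedances:
  R1: Z = R = 3610 Ω
  R2: Z = R = 834 Ω
  L: Z = jωL = j·2909·0.175 = 0 + j509.1 Ω
Step 3 — Parallel branch: R2 || L = 1/(1/R2 + 1/L) = 226.4 + j370.9 Ω.
Step 4 — Series with R1: Z_total = R1 + (R2 || L) = 3836 + j370.9 Ω = 3854∠5.5° Ω.
Step 5 — Source phasor: V = 22∠90.0° V = 0 + j22 V.
Step 6 — Current: I = V / Z = 0.0005493 + j0.005681 A = 0.005708∠84.5° A.
Step 7 — Complex power: S = V·I* = 0.125 + j0.01208 VA.
Step 8 — Real power: P = Re(S) = 0.125 W.
Step 9 — Reactive power: Q = Im(S) = 0.01208 VAR.
Step 10 — Apparent power: |S| = 0.1256 VA.
Step 11 — Power factor: PF = P/|S| = 0.9954 (lagging).

(a) P = 0.125 W  (b) Q = 0.01208 VAR  (c) S = 0.1256 VA  (d) PF = 0.9954 (lagging)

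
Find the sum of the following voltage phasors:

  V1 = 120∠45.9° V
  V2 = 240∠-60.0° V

Step 1 — Convert each phasor to rectangular form:
  V1 = 120·(cos(45.9°) + j·sin(45.9°)) = 83.51 + j86.18 V
  V2 = 240·(cos(-60.0°) + j·sin(-60.0°)) = 120 - j207.8 V
Step 2 — Sum components: V_total = 203.5 - j121.7 V.
Step 3 — Convert to polar: |V_total| = 237.1 V, ∠V_total = -30.9°.

V_total = 237.1∠-30.9° V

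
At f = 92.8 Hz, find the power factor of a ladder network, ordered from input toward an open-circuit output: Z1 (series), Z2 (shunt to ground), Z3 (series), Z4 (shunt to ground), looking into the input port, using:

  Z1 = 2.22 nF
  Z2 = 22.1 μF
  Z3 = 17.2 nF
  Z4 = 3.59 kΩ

Step 1 — Angular frequency: ω = 2π·f = 2π·92.8 = 583.1 rad/s.
Step 2 — Component impedances:
  Z1: Z = 1/(jωC) = -j/(ω·C) = 0 - j7.725e+05 Ω
  Z2: Z = 1/(jωC) = -j/(ω·C) = 0 - j77.6 Ω
  Z3: Z = 1/(jωC) = -j/(ω·C) = 0 - j9.971e+04 Ω
  Z4: Z = R = 3590 Ω
Step 3 — Ladder network (open output): work backward from the far end, alternating series and parallel combinations. Z_in = 0.002168 - j7.726e+05 Ω = 7.726e+05∠-90.0° Ω.
Step 4 — Power factor: PF = cos(φ) = Re(Z)/|Z| = 0.00216835/772614 = 2.807e-09.
Step 5 — Type: Im(Z) = -7.726e+05 ⇒ leading (phase φ = -90.0°).

PF = 2.807e-09 (leading, φ = -90.0°)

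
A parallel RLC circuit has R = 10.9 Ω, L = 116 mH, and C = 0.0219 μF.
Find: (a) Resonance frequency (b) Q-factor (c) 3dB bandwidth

Step 1 — Resonance: ω₀ = 1/√(LC) = 1/√(0.116·2.19e-08) = 1.984e+04 rad/s.
Step 2 — f₀ = ω₀/(2π) = 3158 Hz.
Step 3 — Parallel Q: Q = R/(ω₀L) = 10.9/(1.984e+04·0.116) = 0.004736.
Step 4 — Bandwidth: Δω = ω₀/Q = 4.189e+06 rad/s; BW = Δω/(2π) = 6.667e+05 Hz.

(a) f₀ = 3158 Hz  (b) Q = 0.004736  (c) BW = 6.667e+05 Hz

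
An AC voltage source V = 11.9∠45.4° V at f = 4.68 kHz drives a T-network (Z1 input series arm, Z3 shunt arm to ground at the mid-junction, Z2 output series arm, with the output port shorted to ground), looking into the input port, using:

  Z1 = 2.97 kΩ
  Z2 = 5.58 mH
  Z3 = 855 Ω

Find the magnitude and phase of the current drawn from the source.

Step 1 — Angular frequency: ω = 2π·f = 2π·4680 = 2.941e+04 rad/s.
Step 2 — Component impedances:
  Z1: Z = R = 2970 Ω
  Z2: Z = jωL = j·2.941e+04·0.00558 = 0 + j164.1 Ω
  Z3: Z = R = 855 Ω
Step 3 — With the output port shorted to ground, the output series arm Z2 runs from the junction to ground; the shunt arm Z3 also runs from the junction to ground. They appear in parallel: Z3 || Z2 = 30.37 + j158.3 Ω.
Step 4 — Series with input arm Z1: Z_in = Z1 + (Z3 || Z2) = 3000 + j158.3 Ω = 3005∠3.0° Ω.
Step 5 — Source phasor: V = 11.9∠45.4° V = 8.356 + j8.473 V.
Step 6 — Ohm's law: I = V / Z_total = (8.356 + j8.473) / (3000 + j158.3) = 0.002926 + j0.00267 A.
Step 7 — Convert to polar: |I| = 0.003961 A, ∠I = 42.4°.

I = 0.003961∠42.4° A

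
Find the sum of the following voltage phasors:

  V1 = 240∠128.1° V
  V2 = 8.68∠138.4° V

Step 1 — Convert each phasor to rectangular form:
  V1 = 240·(cos(128.1°) + j·sin(128.1°)) = -148.1 + j188.9 V
  V2 = 8.68·(cos(138.4°) + j·sin(138.4°)) = -6.491 + j5.763 V
Step 2 — Sum components: V_total = -154.6 + j194.6 V.
Step 3 — Convert to polar: |V_total| = 248.5 V, ∠V_total = 128.5°.

V_total = 248.5∠128.5° V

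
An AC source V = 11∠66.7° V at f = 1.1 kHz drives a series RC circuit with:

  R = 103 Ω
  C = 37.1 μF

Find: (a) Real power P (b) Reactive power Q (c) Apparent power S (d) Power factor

Step 1 — Angular frequency: ω = 2π·f = 2π·1100 = 6912 rad/s.
Step 2 — Component impedances:
  R: Z = R = 103 Ω
  C: Z = 1/(jωC) = -j/(ω·C) = 0 - j3.9 Ω
Step 3 — Series combination: Z_total = R + C = 103 - j3.9 Ω = 103.1∠-2.2° Ω.
Step 4 — Source phasor: V = 11∠66.7° V = 4.351 + j10.1 V.
Step 5 — Current: I = V / Z = 0.03847 + j0.09954 A = 0.1067∠68.9° A.
Step 6 — Complex power: S = V·I* = 1.173 - j0.04442 VA.
Step 7 — Real power: P = Re(S) = 1.173 W.
Step 8 — Reactive power: Q = Im(S) = -0.04442 VAR.
Step 9 — Apparent power: |S| = 1.174 VA.
Step 10 — Power factor: PF = P/|S| = 0.9993 (leading).

(a) P = 1.173 W  (b) Q = -0.04442 VAR  (c) S = 1.174 VA  (d) PF = 0.9993 (leading)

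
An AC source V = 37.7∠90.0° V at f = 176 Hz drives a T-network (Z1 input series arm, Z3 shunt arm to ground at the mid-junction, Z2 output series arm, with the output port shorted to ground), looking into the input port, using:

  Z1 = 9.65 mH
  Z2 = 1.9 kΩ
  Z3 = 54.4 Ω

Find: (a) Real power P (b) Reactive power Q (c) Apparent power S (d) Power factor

Step 1 — Angular frequency: ω = 2π·f = 2π·176 = 1106 rad/s.
Step 2 — Component impedances:
  Z1: Z = jωL = j·1106·0.00965 = 0 + j10.67 Ω
  Z2: Z = R = 1900 Ω
  Z3: Z = R = 54.4 Ω
Step 3 — With the output port shorted to ground, the output series arm Z2 runs from the junction to ground; the shunt arm Z3 also runs from the junction to ground. They appear in parallel: Z3 || Z2 = 52.89 Ω.
Step 4 — Series with input arm Z1: Z_in = Z1 + (Z3 || Z2) = 52.89 + j10.67 Ω = 53.95∠11.4° Ω.
Step 5 — Source phasor: V = 37.7∠90.0° V = 0 + j37.7 V.
Step 6 — Current: I = V / Z = 0.1382 + j0.685 A = 0.6988∠78.6° A.
Step 7 — Complex power: S = V·I* = 25.82 + j5.211 VA.
Step 8 — Real power: P = Re(S) = 25.82 W.
Step 9 — Reactive power: Q = Im(S) = 5.211 VAR.
Step 10 — Apparent power: |S| = 26.34 VA.
Step 11 — Power factor: PF = P/|S| = 0.9802 (lagging).

(a) P = 25.82 W  (b) Q = 5.211 VAR  (c) S = 26.34 VA  (d) PF = 0.9802 (lagging)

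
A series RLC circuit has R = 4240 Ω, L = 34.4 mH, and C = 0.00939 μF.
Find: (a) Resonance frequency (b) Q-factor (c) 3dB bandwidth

Step 1 — Resonance condition Im(Z)=0 gives ω₀ = 1/√(LC).
Step 2 — ω₀ = 1/√(0.0344·9.39e-09) = 5.564e+04 rad/s.
Step 3 — f₀ = ω₀/(2π) = 8855 Hz.
Step 4 — Series Q: Q = ω₀L/R = 5.564e+04·0.0344/4240 = 0.4514.
Step 5 — 3dB bandwidth: Δω = ω₀/Q = 1.233e+05 rad/s; BW = Δω/(2π) = 1.962e+04 Hz.

(a) f₀ = 8855 Hz  (b) Q = 0.4514  (c) BW = 1.962e+04 Hz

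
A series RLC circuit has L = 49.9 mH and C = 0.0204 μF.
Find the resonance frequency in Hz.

Step 1 — Resonance condition Im(Z)=0 gives ω₀ = 1/√(LC).
Step 2 — ω₀ = 1/√(0.0499·2.04e-08) = 3.134e+04 rad/s.
Step 3 — f₀ = ω₀/(2π) = 4988 Hz.

f₀ = 4988 Hz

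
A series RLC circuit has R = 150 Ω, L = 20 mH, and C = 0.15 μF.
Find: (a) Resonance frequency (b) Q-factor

Step 1 — Resonance condition Im(Z)=0 gives ω₀ = 1/√(LC).
Step 2 — ω₀ = 1/√(0.02·1.5e-07) = 1.826e+04 rad/s.
Step 3 — f₀ = ω₀/(2π) = 2906 Hz.
Step 4 — Series Q: Q = ω₀L/R = 1.826e+04·0.02/150 = 2.434.

(a) f₀ = 2906 Hz  (b) Q = 2.434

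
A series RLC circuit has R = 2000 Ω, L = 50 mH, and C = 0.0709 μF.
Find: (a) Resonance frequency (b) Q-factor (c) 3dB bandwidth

Step 1 — Resonance: ω₀ = 1/√(LC) = 1/√(0.05·7.09e-08) = 1.68e+04 rad/s.
Step 2 — f₀ = ω₀/(2π) = 2673 Hz.
Step 3 — Series Q: Q = ω₀L/R = 1.68e+04·0.05/2000 = 0.4199.
Step 4 — Bandwidth: Δω = ω₀/Q = 4e+04 rad/s; BW = Δω/(2π) = 6366 Hz.

(a) f₀ = 2673 Hz  (b) Q = 0.4199  (c) BW = 6366 Hz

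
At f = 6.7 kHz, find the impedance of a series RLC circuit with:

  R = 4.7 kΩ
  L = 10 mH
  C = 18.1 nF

Step 1 — Angular frequency: ω = 2π·f = 2π·6700 = 4.21e+04 rad/s.
Step 2 — Component impedances:
  R: Z = R = 4700 Ω
  L: Z = jωL = j·4.21e+04·0.01 = 0 + j421 Ω
  C: Z = 1/(jωC) = -j/(ω·C) = 0 - j1312 Ω
Step 3 — Series combination: Z_total = R + L + C = 4700 - j891.4 Ω = 4784∠-10.7° Ω.

Z = 4700 - j891.4 Ω = 4784∠-10.7° Ω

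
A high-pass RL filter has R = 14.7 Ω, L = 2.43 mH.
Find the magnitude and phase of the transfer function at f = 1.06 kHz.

Step 1 — Angular frequency: ω = 2π·1060 = 6660 rad/s.
Step 2 — Transfer function: H(jω) = jωL/(R + jωL).
Step 3 — Numerator jωL = j·16.18; denominator R + jωL = 14.7 + j16.18.
Step 4 — H = 0.5479 + j0.4977.
Step 5 — Magnitude: |H| = 0.7402 (-2.6 dB); phase: φ = 42.2°.

|H| = 0.7402 (-2.6 dB), φ = 42.2°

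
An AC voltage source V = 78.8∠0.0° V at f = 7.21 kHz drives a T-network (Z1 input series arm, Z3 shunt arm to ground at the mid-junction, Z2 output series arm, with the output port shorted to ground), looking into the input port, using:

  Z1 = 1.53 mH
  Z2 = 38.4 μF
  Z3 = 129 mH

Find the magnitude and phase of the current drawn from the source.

Step 1 — Angular frequency: ω = 2π·f = 2π·7210 = 4.53e+04 rad/s.
Step 2 — Component impedances:
  Z1: Z = jωL = j·4.53e+04·0.00153 = 0 + j69.31 Ω
  Z2: Z = 1/(jωC) = -j/(ω·C) = 0 - j0.5748 Ω
  Z3: Z = jωL = j·4.53e+04·0.129 = 0 + j5844 Ω
Step 3 — With the output port shorted to ground, the output series arm Z2 runs from the junction to ground; the shunt arm Z3 also runs from the junction to ground. They appear in parallel: Z3 || Z2 = 0 - j0.5749 Ω.
Step 4 — Series with input arm Z1: Z_in = Z1 + (Z3 || Z2) = 0 + j68.74 Ω = 68.74∠90.0° Ω.
Step 5 — Source phasor: V = 78.8∠0.0° V = 78.8 V.
Step 6 — Ohm's law: I = V / Z_total = (78.8) / (0 + j68.74) = 0 - j1.146 A.
Step 7 — Convert to polar: |I| = 1.146 A, ∠I = -90.0°.

I = 1.146∠-90.0° A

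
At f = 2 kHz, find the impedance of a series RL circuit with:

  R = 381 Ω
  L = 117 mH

Step 1 — Angular frequency: ω = 2π·f = 2π·2000 = 1.257e+04 rad/s.
Step 2 — Component impedances:
  R: Z = R = 381 Ω
  L: Z = jωL = j·1.257e+04·0.117 = 0 + j1470 Ω
Step 3 — Series combination: Z_total = R + L = 381 + j1470 Ω = 1519∠75.5° Ω.

Z = 381 + j1470 Ω = 1519∠75.5° Ω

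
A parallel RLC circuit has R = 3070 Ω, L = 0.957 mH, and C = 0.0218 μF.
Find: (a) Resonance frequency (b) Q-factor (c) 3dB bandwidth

Step 1 — Resonance: ω₀ = 1/√(LC) = 1/√(0.000957·2.18e-08) = 2.189e+05 rad/s.
Step 2 — f₀ = ω₀/(2π) = 3.484e+04 Hz.
Step 3 — Parallel Q: Q = R/(ω₀L) = 3070/(2.189e+05·0.000957) = 14.65.
Step 4 — Bandwidth: Δω = ω₀/Q = 1.494e+04 rad/s; BW = Δω/(2π) = 2378 Hz.

(a) f₀ = 3.484e+04 Hz  (b) Q = 14.65  (c) BW = 2378 Hz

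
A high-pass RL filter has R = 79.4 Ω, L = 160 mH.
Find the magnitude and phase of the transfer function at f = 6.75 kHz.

Step 1 — Angular frequency: ω = 2π·6750 = 4.241e+04 rad/s.
Step 2 — Transfer function: H(jω) = jωL/(R + jωL).
Step 3 — Numerator jωL = j·6786; denominator R + jωL = 79.4 + j6786.
Step 4 — H = 0.9999 + j0.0117.
Step 5 — Magnitude: |H| = 0.9999 (-0.0 dB); phase: φ = 0.7°.

|H| = 0.9999 (-0.0 dB), φ = 0.7°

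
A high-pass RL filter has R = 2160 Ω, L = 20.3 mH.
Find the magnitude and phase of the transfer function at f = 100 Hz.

Step 1 — Angular frequency: ω = 2π·100 = 628.3 rad/s.
Step 2 — Transfer function: H(jω) = jωL/(R + jωL).
Step 3 — Numerator jωL = j·12.75; denominator R + jωL = 2160 + j12.75.
Step 4 — H = 3.487e-05 + j0.005905.
Step 5 — Magnitude: |H| = 0.005905 (-44.6 dB); phase: φ = 89.7°.

|H| = 0.005905 (-44.6 dB), φ = 89.7°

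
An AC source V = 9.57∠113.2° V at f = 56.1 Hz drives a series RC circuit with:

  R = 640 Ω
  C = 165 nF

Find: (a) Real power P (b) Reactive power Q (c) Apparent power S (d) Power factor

Step 1 — Angular frequency: ω = 2π·f = 2π·56.1 = 352.5 rad/s.
Step 2 — Component impedances:
  R: Z = R = 640 Ω
  C: Z = 1/(jωC) = -j/(ω·C) = 0 - j1.719e+04 Ω
Step 3 — Series combination: Z_total = R + C = 640 - j1.719e+04 Ω = 1.721e+04∠-87.9° Ω.
Step 4 — Source phasor: V = 9.57∠113.2° V = -3.77 + j8.796 V.
Step 5 — Current: I = V / Z = -0.000519 - j0.0001999 A = 0.0005562∠-158.9° A.
Step 6 — Complex power: S = V·I* = 0.000198 - j0.005319 VA.
Step 7 — Real power: P = Re(S) = 0.000198 W.
Step 8 — Reactive power: Q = Im(S) = -0.005319 VAR.
Step 9 — Apparent power: |S| = 0.005323 VA.
Step 10 — Power factor: PF = P/|S| = 0.0372 (leading).

(a) P = 0.000198 W  (b) Q = -0.005319 VAR  (c) S = 0.005323 VA  (d) PF = 0.0372 (leading)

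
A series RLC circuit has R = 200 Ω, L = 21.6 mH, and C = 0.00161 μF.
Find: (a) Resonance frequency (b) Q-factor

Step 1 — Resonance condition Im(Z)=0 gives ω₀ = 1/√(LC).
Step 2 — ω₀ = 1/√(0.0216·1.61e-09) = 1.696e+05 rad/s.
Step 3 — f₀ = ω₀/(2π) = 2.699e+04 Hz.
Step 4 — Series Q: Q = ω₀L/R = 1.696e+05·0.0216/200 = 18.31.

(a) f₀ = 2.699e+04 Hz  (b) Q = 18.31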